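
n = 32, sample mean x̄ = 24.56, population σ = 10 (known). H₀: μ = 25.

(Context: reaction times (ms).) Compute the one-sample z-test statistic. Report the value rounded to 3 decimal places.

test statistic = -0.249

SE = σ/√n = 10/√32 = 1.7678
z = (x̄−μ₀)/SE = (24.56−25)/1.7678 = -0.2489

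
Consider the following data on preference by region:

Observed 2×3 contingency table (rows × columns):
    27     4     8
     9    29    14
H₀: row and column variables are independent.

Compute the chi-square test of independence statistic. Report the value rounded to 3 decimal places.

Row totals [39, 52], col totals [36, 33, 22], n=91
χ² = (27−15.43)²/15.43 + (4−14.14)²/14.14 + (8−9.43)²/9.43 + (9−20.57)²/20.57 + (29−18.86)²/18.86 + (14−12.57)²/12.57 = 28.2961
df = 2

test statistic = 28.296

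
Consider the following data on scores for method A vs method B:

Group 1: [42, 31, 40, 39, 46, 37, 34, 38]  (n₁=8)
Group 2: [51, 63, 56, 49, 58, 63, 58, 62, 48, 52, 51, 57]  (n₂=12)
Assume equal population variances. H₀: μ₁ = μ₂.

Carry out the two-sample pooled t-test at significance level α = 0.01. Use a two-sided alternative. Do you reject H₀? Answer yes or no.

reject H₀: yes

x̄₁=38.375, s₁=4.627, n₁=8
x̄₂=55.667, s₂=5.399, n₂=12
s_p² = [7·4.627² + 11·5.399²]/18 = 26.1412
SE = √(s_p²·(1/8+1/12)) = 2.3337
t = (38.375−55.667)/2.3337 = -7.4096
df = 18
p-value (two-sided) = 0.00000
At α=0.01: p < α → reject H₀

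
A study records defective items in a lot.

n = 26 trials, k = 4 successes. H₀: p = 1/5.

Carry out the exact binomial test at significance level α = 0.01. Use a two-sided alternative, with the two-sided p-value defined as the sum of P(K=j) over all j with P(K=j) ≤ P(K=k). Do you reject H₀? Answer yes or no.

reject H₀: no

Exact binomial: n=26, k=4, p₀=1/5=0.2000
P(X=j) = C(n,j)·p₀^j·(1−p₀)^(n−j); p = Σ P(X=j) over j with P(X=j) ≤ P(X=4)
p-value (two-sided) = 0.80585
At α=0.01: p ≥ α → fail to reject H₀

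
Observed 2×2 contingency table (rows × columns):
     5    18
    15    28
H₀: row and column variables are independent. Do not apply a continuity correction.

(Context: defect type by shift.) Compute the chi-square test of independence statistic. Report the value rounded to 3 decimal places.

test statistic = 1.226

Row totals [23, 43], col totals [20, 46], n=66
χ² = (5−6.97)²/6.97 + (18−16.03)²/16.03 + (15−13.03)²/13.03 + (28−29.97)²/29.97 = 1.2259
df = 1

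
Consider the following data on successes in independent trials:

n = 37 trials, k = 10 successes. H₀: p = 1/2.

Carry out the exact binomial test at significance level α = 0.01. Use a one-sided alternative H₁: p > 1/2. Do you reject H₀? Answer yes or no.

reject H₀: no

Exact binomial: n=37, k=10, p₀=1/2=0.5000
P(X≥10) from Σ C(n,i)·p₀^i·(1−p₀)^(n−i)
p-value (one-sided, H₁ greater) = 0.99872
At α=0.01: p ≥ α → fail to reject H₀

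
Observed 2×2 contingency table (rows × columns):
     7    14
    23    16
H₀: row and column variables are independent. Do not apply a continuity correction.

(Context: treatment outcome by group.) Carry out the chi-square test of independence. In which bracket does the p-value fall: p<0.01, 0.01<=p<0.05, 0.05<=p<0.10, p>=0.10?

Row totals [21, 39], col totals [30, 30], n=60
χ² = (7−10.50)²/10.50 + (14−10.50)²/10.50 + (23−19.50)²/19.50 + (16−19.50)²/19.50 = 3.5897
df = 1
p-value (upper-tail) = 0.05814
→ bracket: 0.05<=p<0.10

p-value bracket: 0.05<=p<0.10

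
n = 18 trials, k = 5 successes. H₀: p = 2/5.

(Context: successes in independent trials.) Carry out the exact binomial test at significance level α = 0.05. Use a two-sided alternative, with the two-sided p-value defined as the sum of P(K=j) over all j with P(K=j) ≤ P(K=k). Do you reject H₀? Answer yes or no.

Exact binomial: n=18, k=5, p₀=2/5=0.4000
P(X=j) = C(n,j)·p₀^j·(1−p₀)^(n−j); p = Σ P(X=j) over j with P(X=j) ≤ P(X=5)
p-value (two-sided) = 0.34347
At α=0.05: p ≥ α → fail to reject H₀

reject H₀: no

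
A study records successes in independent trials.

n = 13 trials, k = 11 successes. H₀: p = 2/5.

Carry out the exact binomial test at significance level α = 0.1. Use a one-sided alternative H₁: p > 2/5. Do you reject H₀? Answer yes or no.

Exact binomial: n=13, k=11, p₀=2/5=0.4000
P(X≥11) from Σ C(n,i)·p₀^i·(1−p₀)^(n−i)
p-value (one-sided, H₁ greater) = 0.00132
At α=0.1: p < α → reject H₀

reject H₀: yes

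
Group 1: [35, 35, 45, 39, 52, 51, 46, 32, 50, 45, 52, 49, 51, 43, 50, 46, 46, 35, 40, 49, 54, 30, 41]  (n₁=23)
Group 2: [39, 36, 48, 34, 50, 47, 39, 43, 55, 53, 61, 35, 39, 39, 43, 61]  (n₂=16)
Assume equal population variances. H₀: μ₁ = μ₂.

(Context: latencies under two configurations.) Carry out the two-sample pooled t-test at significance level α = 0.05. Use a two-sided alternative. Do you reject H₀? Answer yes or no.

x̄₁=44.174, s₁=7.056, n₁=23
x̄₂=45.125, s₂=8.823, n₂=16
s_p² = [22·7.056² + 15·8.823²]/37 = 61.1636
SE = √(s_p²·(1/23+1/16)) = 2.5460
t = (44.174−45.125)/2.5460 = -0.3736
df = 37
p-value (two-sided) = 0.71086
At α=0.05: p ≥ α → fail to reject H₀

reject H₀: no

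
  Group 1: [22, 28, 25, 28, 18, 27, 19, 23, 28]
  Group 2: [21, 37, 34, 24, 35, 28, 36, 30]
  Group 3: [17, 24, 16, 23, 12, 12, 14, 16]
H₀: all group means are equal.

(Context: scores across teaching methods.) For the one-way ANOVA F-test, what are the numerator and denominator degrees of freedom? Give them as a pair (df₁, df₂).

k = 3 groups, N = 25 total
df = (k−1, N−k) = (3−1, 25−3) = (2, 22)

degrees of freedom = [2, 22]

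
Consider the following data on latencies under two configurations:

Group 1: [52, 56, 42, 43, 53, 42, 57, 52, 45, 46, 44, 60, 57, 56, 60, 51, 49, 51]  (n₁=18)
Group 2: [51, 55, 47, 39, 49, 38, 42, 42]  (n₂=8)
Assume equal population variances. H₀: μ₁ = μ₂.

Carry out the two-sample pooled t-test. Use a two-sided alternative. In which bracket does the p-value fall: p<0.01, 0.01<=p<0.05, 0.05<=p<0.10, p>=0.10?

p-value bracket: 0.01<=p<0.05

x̄₁=50.889, s₁=6.087, n₁=18
x̄₂=45.375, s₂=6.070, n₂=8
s_p² = [17·6.087² + 7·6.070²]/24 = 36.9855
SE = √(s_p²·(1/18+1/8)) = 2.5842
t = (50.889−45.375)/2.5842 = 2.1337
df = 24
p-value (two-sided) = 0.04329
→ bracket: 0.01<=p<0.05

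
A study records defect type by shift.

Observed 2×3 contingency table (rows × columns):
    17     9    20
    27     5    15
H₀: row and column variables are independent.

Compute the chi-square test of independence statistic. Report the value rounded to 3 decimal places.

Row totals [46, 47], col totals [44, 14, 35], n=93
χ² = (17−21.76)²/21.76 + (9−6.92)²/6.92 + (20−17.31)²/17.31 + (27−22.24)²/22.24 + (5−7.08)²/7.08 + (15−17.69)²/17.69 = 4.1196
df = 2

test statistic = 4.120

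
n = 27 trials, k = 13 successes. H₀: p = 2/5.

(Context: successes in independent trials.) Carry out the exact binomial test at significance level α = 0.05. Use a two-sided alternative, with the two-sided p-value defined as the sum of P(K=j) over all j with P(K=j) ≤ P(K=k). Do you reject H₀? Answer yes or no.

Exact binomial: n=27, k=13, p₀=2/5=0.4000
P(X=j) = C(n,j)·p₀^j·(1−p₀)^(n−j); p = Σ P(X=j) over j with P(X=j) ≤ P(X=13)
p-value (two-sided) = 0.43408
At α=0.05: p ≥ α → fail to reject H₀

reject H₀: no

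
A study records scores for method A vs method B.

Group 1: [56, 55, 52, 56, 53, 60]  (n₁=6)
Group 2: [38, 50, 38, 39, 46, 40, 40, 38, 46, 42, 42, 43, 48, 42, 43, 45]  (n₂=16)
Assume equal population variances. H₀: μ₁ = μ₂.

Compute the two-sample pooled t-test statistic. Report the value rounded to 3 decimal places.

test statistic = 7.686

x̄₁=55.333, s₁=2.805, n₁=6
x̄₂=42.500, s₂=3.688, n₂=16
s_p² = [5·2.805² + 15·3.688²]/20 = 12.1667
SE = √(s_p²·(1/6+1/16)) = 1.6698
t = (55.333−42.500)/1.6698 = 7.6856
df = 20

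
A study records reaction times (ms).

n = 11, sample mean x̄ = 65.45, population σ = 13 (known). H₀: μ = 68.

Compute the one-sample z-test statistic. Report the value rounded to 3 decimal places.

test statistic = -0.651

SE = σ/√n = 13/√11 = 3.9196
z = (x̄−μ₀)/SE = (65.45−68)/3.9196 = -0.6506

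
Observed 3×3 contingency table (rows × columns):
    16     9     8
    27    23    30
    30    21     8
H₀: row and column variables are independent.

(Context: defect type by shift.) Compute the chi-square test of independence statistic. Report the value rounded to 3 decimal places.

Row totals [33, 80, 59], col totals [73, 53, 46], n=172
χ² = (16−14.01)²/14.01 + (9−10.17)²/10.17 + (8−8.83)²/8.83 + (27−33.95)²/33.95 + (23−24.65)²/24.65 + (30−21.40)²/21.40 + (30−25.04)²/25.04 + (21−18.18)²/18.18 + (8−15.78)²/15.78 = 10.7453
df = 4

test statistic = 10.745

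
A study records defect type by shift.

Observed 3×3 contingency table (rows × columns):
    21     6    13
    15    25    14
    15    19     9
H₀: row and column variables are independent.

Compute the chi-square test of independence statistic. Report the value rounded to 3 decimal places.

test statistic = 12.107

Row totals [40, 54, 43], col totals [51, 50, 36], n=137
χ² = (21−14.89)²/14.89 + (6−14.60)²/14.60 + (13−10.51)²/10.51 + (15−20.10)²/20.10 + (25−19.71)²/19.71 + (14−14.19)²/14.19 + (15−16.01)²/16.01 + (19−15.69)²/15.69 + (9−11.30)²/11.30 = 12.1071
df = 4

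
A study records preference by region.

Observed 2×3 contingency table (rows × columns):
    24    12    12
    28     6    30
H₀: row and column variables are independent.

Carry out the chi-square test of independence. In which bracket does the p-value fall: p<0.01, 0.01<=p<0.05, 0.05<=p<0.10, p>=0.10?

p-value bracket: 0.01<=p<0.05

Row totals [48, 64], col totals [52, 18, 42], n=112
χ² = (24−22.29)²/22.29 + (12−7.71)²/7.71 + (12−18.00)²/18.00 + (28−29.71)²/29.71 + (6−10.29)²/10.29 + (30−24.00)²/24.00 = 7.8974
df = 2
p-value (upper-tail) = 0.01928
→ bracket: 0.01<=p<0.05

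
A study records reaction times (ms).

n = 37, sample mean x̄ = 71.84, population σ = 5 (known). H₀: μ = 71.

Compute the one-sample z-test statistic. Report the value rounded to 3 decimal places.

SE = σ/√n = 5/√37 = 0.8220
z = (x̄−μ₀)/SE = (71.84−71)/0.8220 = 1.0219

test statistic = 1.022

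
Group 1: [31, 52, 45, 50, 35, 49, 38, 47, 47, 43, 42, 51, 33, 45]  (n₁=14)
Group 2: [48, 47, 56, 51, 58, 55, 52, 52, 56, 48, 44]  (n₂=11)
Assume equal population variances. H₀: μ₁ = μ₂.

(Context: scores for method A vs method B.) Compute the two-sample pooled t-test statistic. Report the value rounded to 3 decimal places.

test statistic = -3.420

x̄₁=43.429, s₁=6.802, n₁=14
x̄₂=51.545, s₂=4.435, n₂=11
s_p² = [13·6.802² + 10·4.435²]/23 = 34.7024
SE = √(s_p²·(1/14+1/11)) = 2.3735
t = (43.429−51.545)/2.3735 = -3.4198
df = 23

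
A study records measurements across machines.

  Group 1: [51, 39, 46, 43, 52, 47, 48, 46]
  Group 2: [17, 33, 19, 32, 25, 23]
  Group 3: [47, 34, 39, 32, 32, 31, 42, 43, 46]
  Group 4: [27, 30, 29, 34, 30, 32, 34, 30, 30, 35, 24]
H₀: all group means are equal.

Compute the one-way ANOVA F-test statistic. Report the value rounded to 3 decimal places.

test statistic = 26.221

Group means [46.50, 24.83, 38.44, 30.45], grand mean 35.353
SSB = Σnᵢ(x̄ᵢ−x̄)² = 2007.982; SSW = ΣΣ(x−x̄ᵢ)² = 765.783
MSB = 2007.982/3 = 669.3273; MSW = 765.783/30 = 25.5261
F = MSB/MSW = 26.2213
df = (3, 30)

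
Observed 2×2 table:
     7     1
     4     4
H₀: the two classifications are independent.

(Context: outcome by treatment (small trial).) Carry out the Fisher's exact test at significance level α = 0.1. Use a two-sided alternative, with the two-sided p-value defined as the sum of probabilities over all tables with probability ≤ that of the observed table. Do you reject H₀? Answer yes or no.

Margins: r₁=8, r₂=8, c₁=11, c₂=5, n=16
p_obs = C(8,7)·C(8,4)/C(16,11); sum pmf over tables with pmf ≤ p_obs
p-value (two-sided) = 0.28205
At α=0.1: p ≥ α → fail to reject H₀

reject H₀: no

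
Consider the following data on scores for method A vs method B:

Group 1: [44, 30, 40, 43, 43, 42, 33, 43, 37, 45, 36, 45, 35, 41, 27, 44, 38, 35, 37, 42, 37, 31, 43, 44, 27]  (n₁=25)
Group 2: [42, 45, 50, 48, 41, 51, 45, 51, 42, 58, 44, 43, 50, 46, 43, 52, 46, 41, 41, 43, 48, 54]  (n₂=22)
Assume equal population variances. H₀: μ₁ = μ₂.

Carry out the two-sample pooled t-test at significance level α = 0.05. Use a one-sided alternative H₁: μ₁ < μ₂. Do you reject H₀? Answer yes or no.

reject H₀: yes

x̄₁=38.480, s₁=5.591, n₁=25
x̄₂=46.545, s₂=4.718, n₂=22
s_p² = [24·5.591² + 21·4.718²]/45 = 27.0599
SE = √(s_p²·(1/25+1/22)) = 1.5207
t = (38.480−46.545)/1.5207 = -5.3039
df = 45
p-value (one-sided, H₁ less) = 0.00000
At α=0.05: p < α → reject H₀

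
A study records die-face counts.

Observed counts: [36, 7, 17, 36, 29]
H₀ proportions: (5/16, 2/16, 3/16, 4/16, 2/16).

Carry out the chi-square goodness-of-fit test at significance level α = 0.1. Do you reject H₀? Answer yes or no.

n = 125; E_i = n·p_i = [39.06, 15.62, 23.44, 31.25, 15.62]
χ² = (36−39.06)²/39.06 + (7−15.62)²/15.62 + (17−23.44)²/23.44 + (36−31.25)²/31.25 + (29−15.62)²/15.62 = 18.9403
df = 4
p-value (upper-tail) = 0.00081
At α=0.1: p < α → reject H₀

reject H₀: yes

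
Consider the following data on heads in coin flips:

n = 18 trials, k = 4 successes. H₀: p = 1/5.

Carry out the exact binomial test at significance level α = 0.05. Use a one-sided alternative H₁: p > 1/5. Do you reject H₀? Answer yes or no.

reject H₀: no

Exact binomial: n=18, k=4, p₀=1/5=0.2000
P(X≥4) from Σ C(n,i)·p₀^i·(1−p₀)^(n−i)
p-value (one-sided, H₁ greater) = 0.49897
At α=0.05: p ≥ α → fail to reject H₀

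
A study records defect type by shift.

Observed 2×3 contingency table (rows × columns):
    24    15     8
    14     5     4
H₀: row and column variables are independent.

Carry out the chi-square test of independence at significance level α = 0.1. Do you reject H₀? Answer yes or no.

Row totals [47, 23], col totals [38, 20, 12], n=70
χ² = (24−25.51)²/25.51 + (15−13.43)²/13.43 + (8−8.06)²/8.06 + (14−12.49)²/12.49 + (5−6.57)²/6.57 + (4−3.94)²/3.94 = 0.8344
df = 2
p-value (upper-tail) = 0.65888
At α=0.1: p ≥ α → fail to reject H₀

reject H₀: no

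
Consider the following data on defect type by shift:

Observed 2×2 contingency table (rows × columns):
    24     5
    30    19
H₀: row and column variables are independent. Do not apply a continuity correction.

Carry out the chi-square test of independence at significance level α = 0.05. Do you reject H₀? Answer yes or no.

reject H₀: yes

Row totals [29, 49], col totals [54, 24], n=78
χ² = (24−20.08)²/20.08 + (5−8.92)²/8.92 + (30−33.92)²/33.92 + (19−15.08)²/15.08 = 3.9659
df = 1
p-value (upper-tail) = 0.04643
At α=0.05: p < α → reject H₀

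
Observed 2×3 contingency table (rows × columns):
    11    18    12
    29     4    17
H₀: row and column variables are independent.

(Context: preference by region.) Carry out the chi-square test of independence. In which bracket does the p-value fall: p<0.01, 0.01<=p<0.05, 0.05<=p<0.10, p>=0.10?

Row totals [41, 50], col totals [40, 22, 29], n=91
χ² = (11−18.02)²/18.02 + (18−9.91)²/9.91 + (12−13.07)²/13.07 + (29−21.98)²/21.98 + (4−12.09)²/12.09 + (17−15.93)²/15.93 = 17.1488
df = 2
p-value (upper-tail) = 0.00019
→ bracket: p<0.01

p-value bracket: p<0.01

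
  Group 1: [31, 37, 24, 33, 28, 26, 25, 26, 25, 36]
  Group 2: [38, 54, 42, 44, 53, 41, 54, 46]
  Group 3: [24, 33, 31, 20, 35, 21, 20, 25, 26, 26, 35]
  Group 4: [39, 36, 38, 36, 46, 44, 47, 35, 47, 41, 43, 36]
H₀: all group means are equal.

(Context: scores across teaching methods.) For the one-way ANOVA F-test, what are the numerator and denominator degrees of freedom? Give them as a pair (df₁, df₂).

degrees of freedom = [3, 37]

k = 4 groups, N = 41 total
df = (k−1, N−k) = (4−1, 41−4) = (3, 37)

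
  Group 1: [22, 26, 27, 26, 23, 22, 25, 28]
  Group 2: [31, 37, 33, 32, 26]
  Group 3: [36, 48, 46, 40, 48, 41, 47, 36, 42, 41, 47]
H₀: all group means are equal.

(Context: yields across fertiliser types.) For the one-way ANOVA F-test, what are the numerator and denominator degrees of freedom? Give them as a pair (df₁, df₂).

k = 3 groups, N = 24 total
df = (k−1, N−k) = (3−1, 24−3) = (2, 21)

degrees of freedom = [2, 21]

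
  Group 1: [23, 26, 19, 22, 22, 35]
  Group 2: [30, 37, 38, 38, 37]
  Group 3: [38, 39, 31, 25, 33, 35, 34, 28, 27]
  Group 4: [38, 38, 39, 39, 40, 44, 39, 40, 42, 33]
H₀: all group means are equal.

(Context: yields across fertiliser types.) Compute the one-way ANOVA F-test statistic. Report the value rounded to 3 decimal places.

test statistic = 15.903

Group means [24.50, 36.00, 32.22, 39.20], grand mean 33.633
SSB = Σnᵢ(x̄ᵢ−x̄)² = 856.311; SSW = ΣΣ(x−x̄ᵢ)² = 466.656
MSB = 856.311/3 = 285.4370; MSW = 466.656/26 = 17.9483
F = MSB/MSW = 15.9033
df = (3, 26)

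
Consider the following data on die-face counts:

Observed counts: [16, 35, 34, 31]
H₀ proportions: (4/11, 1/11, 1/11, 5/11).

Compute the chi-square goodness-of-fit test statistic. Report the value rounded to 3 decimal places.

n = 116; E_i = n·p_i = [42.18, 10.55, 10.55, 52.73]
χ² = (16−42.18)²/42.18 + (35−10.55)²/10.55 + (34−10.55)²/10.55 + (31−52.73)²/52.73 = 134.0793
df = 3

test statistic = 134.079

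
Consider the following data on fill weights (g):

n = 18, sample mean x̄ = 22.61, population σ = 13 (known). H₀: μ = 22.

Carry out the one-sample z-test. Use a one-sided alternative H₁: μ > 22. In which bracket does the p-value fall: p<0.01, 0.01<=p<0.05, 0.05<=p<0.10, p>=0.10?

p-value bracket: p>=0.10

SE = σ/√n = 13/√18 = 3.0641
z = (x̄−μ₀)/SE = (22.61−22)/3.0641 = 0.1991
p-value (one-sided, H₁ greater) = 0.42110
→ bracket: p>=0.10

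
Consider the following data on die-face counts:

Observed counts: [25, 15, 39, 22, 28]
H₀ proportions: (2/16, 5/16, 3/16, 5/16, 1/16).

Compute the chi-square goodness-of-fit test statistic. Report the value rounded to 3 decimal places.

test statistic = 87.471

n = 129; E_i = n·p_i = [16.12, 40.31, 24.19, 40.31, 8.06]
χ² = (25−16.12)²/16.12 + (15−40.31)²/40.31 + (39−24.19)²/24.19 + (22−40.31)²/40.31 + (28−8.06)²/8.06 = 87.4713
df = 4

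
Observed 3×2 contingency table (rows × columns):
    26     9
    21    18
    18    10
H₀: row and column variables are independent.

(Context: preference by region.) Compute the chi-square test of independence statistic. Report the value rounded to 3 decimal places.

Row totals [35, 39, 28], col totals [65, 37], n=102
χ² = (26−22.30)²/22.30 + (9−12.70)²/12.70 + (21−24.85)²/24.85 + (18−14.15)²/14.15 + (18−17.84)²/17.84 + (10−10.16)²/10.16 = 3.3390
df = 2

test statistic = 3.339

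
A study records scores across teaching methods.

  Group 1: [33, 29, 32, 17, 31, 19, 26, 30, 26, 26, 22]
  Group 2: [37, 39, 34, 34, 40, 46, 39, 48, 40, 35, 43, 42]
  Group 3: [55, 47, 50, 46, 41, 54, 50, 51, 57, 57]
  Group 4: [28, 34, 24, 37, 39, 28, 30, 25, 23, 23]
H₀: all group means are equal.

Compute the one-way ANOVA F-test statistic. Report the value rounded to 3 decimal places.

Group means [26.45, 39.75, 50.80, 29.10], grand mean 36.442
SSB = Σnᵢ(x̄ᵢ−x̄)² = 3829.127; SSW = ΣΣ(x−x̄ᵢ)² = 1043.477
MSB = 3829.127/3 = 1276.3758; MSW = 1043.477/39 = 26.7558
F = MSB/MSW = 47.7046
df = (3, 39)

test statistic = 47.705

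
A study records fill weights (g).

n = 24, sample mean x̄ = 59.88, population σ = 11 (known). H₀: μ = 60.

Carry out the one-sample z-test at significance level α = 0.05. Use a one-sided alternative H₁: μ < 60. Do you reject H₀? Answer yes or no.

SE = σ/√n = 11/√24 = 2.2454
z = (x̄−μ₀)/SE = (59.88−60)/2.2454 = -0.0534
p-value (one-sided, H₁ less) = 0.47869
At α=0.05: p ≥ α → fail to reject H₀

reject H₀: no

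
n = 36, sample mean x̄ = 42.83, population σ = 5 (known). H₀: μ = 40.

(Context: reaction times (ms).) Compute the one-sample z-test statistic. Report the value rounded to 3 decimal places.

test statistic = 3.396

SE = σ/√n = 5/√36 = 0.8333
z = (x̄−μ₀)/SE = (42.83−40)/0.8333 = 3.3960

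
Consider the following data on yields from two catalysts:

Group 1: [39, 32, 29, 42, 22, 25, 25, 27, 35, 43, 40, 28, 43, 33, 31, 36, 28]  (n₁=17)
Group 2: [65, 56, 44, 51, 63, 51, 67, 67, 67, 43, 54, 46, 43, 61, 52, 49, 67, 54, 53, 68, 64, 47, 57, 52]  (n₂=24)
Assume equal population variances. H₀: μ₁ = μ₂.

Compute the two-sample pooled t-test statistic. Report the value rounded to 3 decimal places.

x̄₁=32.824, s₁=6.775, n₁=17
x̄₂=55.875, s₂=8.492, n₂=24
s_p² = [16·6.775² + 23·8.492²]/39 = 61.3614
SE = √(s_p²·(1/17+1/24)) = 2.4832
t = (32.824−55.875)/2.4832 = -9.2830
df = 39

test statistic = -9.283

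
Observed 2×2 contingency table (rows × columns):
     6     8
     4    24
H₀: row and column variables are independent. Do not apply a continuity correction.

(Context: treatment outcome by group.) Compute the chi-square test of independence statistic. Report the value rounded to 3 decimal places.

test statistic = 4.200

Row totals [14, 28], col totals [10, 32], n=42
χ² = (6−3.33)²/3.33 + (8−10.67)²/10.67 + (4−6.67)²/6.67 + (24−21.33)²/21.33 = 4.2000
df = 1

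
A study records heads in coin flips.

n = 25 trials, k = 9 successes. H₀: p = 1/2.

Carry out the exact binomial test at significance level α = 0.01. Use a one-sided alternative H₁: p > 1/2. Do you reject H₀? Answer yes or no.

Exact binomial: n=25, k=9, p₀=1/2=0.5000
P(X≥9) from Σ C(n,i)·p₀^i·(1−p₀)^(n−i)
p-value (one-sided, H₁ greater) = 0.94612
At α=0.01: p ≥ α → fail to reject H₀

reject H₀: no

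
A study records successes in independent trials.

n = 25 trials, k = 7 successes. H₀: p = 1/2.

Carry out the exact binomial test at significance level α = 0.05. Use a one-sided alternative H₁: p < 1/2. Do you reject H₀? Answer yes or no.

reject H₀: yes

Exact binomial: n=25, k=7, p₀=1/2=0.5000
P(X≤7) from Σ C(n,i)·p₀^i·(1−p₀)^(n−i)
p-value (one-sided, H₁ less) = 0.02164
At α=0.05: p < α → reject H₀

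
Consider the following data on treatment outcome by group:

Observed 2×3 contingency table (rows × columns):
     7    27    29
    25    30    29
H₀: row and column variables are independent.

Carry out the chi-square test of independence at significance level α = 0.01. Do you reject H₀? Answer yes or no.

Row totals [63, 84], col totals [32, 57, 58], n=147
χ² = (7−13.71)²/13.71 + (27−24.43)²/24.43 + (29−24.86)²/24.86 + (25−18.29)²/18.29 + (30−32.57)²/32.57 + (29−33.14)²/33.14 = 7.4346
df = 2
p-value (upper-tail) = 0.02430
At α=0.01: p ≥ α → fail to reject H₀

reject H₀: no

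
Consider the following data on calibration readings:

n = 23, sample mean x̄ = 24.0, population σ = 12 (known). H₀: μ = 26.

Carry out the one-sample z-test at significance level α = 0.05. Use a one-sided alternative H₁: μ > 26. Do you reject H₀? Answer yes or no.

reject H₀: no

SE = σ/√n = 12/√23 = 2.5022
z = (x̄−μ₀)/SE = (24.0−26)/2.5022 = -0.7993
p-value (one-sided, H₁ greater) = 0.78794
At α=0.05: p ≥ α → fail to reject H₀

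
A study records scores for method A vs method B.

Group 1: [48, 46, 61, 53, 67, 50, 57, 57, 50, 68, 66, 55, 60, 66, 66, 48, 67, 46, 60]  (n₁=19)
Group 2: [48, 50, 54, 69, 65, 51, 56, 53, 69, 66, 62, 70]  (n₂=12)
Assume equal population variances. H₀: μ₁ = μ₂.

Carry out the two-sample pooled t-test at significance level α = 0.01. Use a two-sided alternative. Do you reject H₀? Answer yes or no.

x̄₁=57.421, s₁=7.876, n₁=19
x̄₂=59.417, s₂=8.251, n₂=12
s_p² = [18·7.876² + 11·8.251²]/29 = 64.3292
SE = √(s_p²·(1/19+1/12)) = 2.9575
t = (57.421−59.417)/2.9575 = -0.6748
df = 29
p-value (two-sided) = 0.50516
At α=0.01: p ≥ α → fail to reject H₀

reject H₀: no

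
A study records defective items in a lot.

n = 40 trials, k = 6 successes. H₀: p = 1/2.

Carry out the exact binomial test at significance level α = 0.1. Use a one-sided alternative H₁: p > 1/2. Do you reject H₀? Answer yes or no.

Exact binomial: n=40, k=6, p₀=1/2=0.5000
P(X≥6) from Σ C(n,i)·p₀^i·(1−p₀)^(n−i)
p-value (one-sided, H₁ greater) = 1.00000
At α=0.1: p ≥ α → fail to reject H₀

reject H₀: no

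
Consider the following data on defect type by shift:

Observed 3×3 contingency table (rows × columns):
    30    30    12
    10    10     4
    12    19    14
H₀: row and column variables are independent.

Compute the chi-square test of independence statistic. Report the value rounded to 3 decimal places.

Row totals [72, 24, 45], col totals [52, 59, 30], n=141
χ² = (30−26.55)²/26.55 + (30−30.13)²/30.13 + (12−15.32)²/15.32 + (10−8.85)²/8.85 + (10−10.04)²/10.04 + (4−5.11)²/5.11 + (12−16.60)²/16.60 + (19−18.83)²/18.83 + (14−9.57)²/9.57 = 4.8759
df = 4

test statistic = 4.876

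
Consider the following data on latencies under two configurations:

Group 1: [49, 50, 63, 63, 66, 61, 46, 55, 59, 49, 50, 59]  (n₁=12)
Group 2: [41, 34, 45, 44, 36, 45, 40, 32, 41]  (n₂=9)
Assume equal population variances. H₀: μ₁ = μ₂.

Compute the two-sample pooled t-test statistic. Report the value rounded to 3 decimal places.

x̄₁=55.833, s₁=6.820, n₁=12
x̄₂=39.778, s₂=4.790, n₂=9
s_p² = [11·6.820² + 8·4.790²]/19 = 36.5906
SE = √(s_p²·(1/12+1/9)) = 2.6674
t = (55.833−39.778)/2.6674 = 6.0193
df = 19

test statistic = 6.019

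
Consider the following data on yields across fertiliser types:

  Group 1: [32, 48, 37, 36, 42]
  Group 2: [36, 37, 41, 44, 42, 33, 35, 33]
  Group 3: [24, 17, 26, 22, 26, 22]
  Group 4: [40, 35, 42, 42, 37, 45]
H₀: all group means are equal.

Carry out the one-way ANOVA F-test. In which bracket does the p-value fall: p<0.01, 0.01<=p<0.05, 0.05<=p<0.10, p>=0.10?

p-value bracket: p<0.01

Group means [39.00, 37.62, 22.83, 40.17], grand mean 34.960
SSB = Σnᵢ(x̄ᵢ−x̄)² = 1183.418; SSW = ΣΣ(x−x̄ᵢ)² = 399.542
MSB = 1183.418/3 = 394.4728; MSW = 399.542/21 = 19.0258
F = MSB/MSW = 20.7336
df = (3, 21)
p-value (upper-tail) = 0.00000
→ bracket: p<0.01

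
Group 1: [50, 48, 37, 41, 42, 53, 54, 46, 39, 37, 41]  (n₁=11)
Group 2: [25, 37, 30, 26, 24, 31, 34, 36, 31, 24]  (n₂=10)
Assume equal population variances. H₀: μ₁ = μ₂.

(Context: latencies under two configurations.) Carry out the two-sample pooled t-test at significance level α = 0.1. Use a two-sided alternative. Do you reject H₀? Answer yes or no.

reject H₀: yes

x̄₁=44.364, s₁=6.169, n₁=11
x̄₂=29.800, s₂=4.894, n₂=10
s_p² = [10·6.169² + 9·4.894²]/19 = 31.3761
SE = √(s_p²·(1/11+1/10)) = 2.4474
t = (44.364−29.800)/2.4474 = 5.9506
df = 19
p-value (two-sided) = 0.00001
At α=0.1: p < α → reject H₀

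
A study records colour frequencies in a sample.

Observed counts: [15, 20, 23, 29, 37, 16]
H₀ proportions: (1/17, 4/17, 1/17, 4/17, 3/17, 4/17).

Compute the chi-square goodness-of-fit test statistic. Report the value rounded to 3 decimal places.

test statistic = 52.414

n = 140; E_i = n·p_i = [8.24, 32.94, 8.24, 32.94, 24.71, 32.94]
χ² = (15−8.24)²/8.24 + (20−32.94)²/32.94 + (23−8.24)²/8.24 + (29−32.94)²/32.94 + (37−24.71)²/24.71 + (16−32.94)²/32.94 = 52.4137
df = 5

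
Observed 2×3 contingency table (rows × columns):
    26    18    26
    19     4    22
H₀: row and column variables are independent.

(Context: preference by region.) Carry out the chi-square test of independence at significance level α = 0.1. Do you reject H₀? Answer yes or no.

Row totals [70, 45], col totals [45, 22, 48], n=115
χ² = (26−27.39)²/27.39 + (18−13.39)²/13.39 + (26−29.22)²/29.22 + (19−17.61)²/17.61 + (4−8.61)²/8.61 + (22−18.78)²/18.78 = 5.1394
df = 2
p-value (upper-tail) = 0.07656
At α=0.1: p < α → reject H₀

reject H₀: yes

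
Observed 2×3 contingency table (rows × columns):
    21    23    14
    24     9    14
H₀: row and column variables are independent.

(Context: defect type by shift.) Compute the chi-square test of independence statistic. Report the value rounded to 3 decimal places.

Row totals [58, 47], col totals [45, 32, 28], n=105
χ² = (21−24.86)²/24.86 + (23−17.68)²/17.68 + (14−15.47)²/15.47 + (24−20.14)²/20.14 + (9−14.32)²/14.32 + (14−12.53)²/12.53 = 5.2300
df = 2

test statistic = 5.230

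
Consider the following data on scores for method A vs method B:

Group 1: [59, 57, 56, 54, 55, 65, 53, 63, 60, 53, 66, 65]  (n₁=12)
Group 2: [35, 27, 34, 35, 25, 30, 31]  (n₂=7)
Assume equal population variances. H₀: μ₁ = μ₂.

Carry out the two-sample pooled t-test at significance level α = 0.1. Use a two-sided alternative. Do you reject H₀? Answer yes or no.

reject H₀: yes

x̄₁=58.833, s₁=4.896, n₁=12
x̄₂=31.000, s₂=3.958, n₂=7
s_p² = [11·4.896² + 6·3.958²]/17 = 21.0392
SE = √(s_p²·(1/12+1/7)) = 2.1815
t = (58.833−31.000)/2.1815 = 12.7589
df = 17
p-value (two-sided) = 0.00000
At α=0.1: p < α → reject H₀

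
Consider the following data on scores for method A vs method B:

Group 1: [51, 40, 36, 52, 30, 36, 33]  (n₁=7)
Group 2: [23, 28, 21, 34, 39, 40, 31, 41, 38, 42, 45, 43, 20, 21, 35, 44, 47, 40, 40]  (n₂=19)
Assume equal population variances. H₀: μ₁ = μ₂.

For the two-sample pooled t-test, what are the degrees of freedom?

df = n₁ + n₂ − 2 = 7 + 19 − 2 = 24

degrees of freedom = 24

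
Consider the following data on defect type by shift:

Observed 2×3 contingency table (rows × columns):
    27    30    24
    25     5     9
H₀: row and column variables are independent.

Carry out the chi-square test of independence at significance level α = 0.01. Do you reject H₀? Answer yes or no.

reject H₀: yes

Row totals [81, 39], col totals [52, 35, 33], n=120
χ² = (27−35.10)²/35.10 + (30−23.62)²/23.62 + (24−22.27)²/22.27 + (25−16.90)²/16.90 + (5−11.38)²/11.38 + (9−10.72)²/10.72 = 11.4556
df = 2
p-value (upper-tail) = 0.00325
At α=0.01: p < α → reject H₀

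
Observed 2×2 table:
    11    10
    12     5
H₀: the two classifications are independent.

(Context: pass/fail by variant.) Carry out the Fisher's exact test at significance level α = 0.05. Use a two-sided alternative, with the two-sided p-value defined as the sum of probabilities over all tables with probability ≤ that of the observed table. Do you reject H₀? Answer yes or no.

reject H₀: no

Margins: r₁=21, r₂=17, c₁=23, c₂=15, n=38
p_obs = C(21,11)·C(17,12)/C(38,23); sum pmf over tables with pmf ≤ p_obs
p-value (two-sided) = 0.32637
At α=0.05: p ≥ α → fail to reject H₀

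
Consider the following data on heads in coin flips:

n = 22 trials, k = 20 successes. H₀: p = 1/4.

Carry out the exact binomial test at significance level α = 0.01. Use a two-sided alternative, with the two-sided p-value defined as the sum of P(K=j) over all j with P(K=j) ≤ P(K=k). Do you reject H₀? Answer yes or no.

reject H₀: yes

Exact binomial: n=22, k=20, p₀=1/4=0.2500
P(X=j) = C(n,j)·p₀^j·(1−p₀)^(n−j); p = Σ P(X=j) over j with P(X=j) ≤ P(X=20)
p-value (two-sided) = 0.00000
At α=0.01: p < α → reject H₀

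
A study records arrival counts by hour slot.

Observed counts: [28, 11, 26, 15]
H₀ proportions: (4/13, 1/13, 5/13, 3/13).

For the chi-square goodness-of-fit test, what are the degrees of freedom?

degrees of freedom = 3

df = k − 1 = 4 − 1 = 3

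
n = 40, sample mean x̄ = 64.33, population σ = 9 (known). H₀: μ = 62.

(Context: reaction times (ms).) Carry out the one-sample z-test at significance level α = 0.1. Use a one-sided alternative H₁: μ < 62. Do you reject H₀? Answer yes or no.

SE = σ/√n = 9/√40 = 1.4230
z = (x̄−μ₀)/SE = (64.33−62)/1.4230 = 1.6374
p-value (one-sided, H₁ less) = 0.94922
At α=0.1: p ≥ α → fail to reject H₀

reject H₀: no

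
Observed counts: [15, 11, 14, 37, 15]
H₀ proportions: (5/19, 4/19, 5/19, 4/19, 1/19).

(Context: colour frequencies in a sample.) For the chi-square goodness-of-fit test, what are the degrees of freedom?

degrees of freedom = 4

df = k − 1 = 5 − 1 = 4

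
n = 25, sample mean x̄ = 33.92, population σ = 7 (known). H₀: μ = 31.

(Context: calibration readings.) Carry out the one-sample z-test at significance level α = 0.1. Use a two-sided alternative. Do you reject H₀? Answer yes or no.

reject H₀: yes

SE = σ/√n = 7/√25 = 1.4000
z = (x̄−μ₀)/SE = (33.92−31)/1.4000 = 2.0857
p-value (two-sided) = 0.03700
At α=0.1: p < α → reject H₀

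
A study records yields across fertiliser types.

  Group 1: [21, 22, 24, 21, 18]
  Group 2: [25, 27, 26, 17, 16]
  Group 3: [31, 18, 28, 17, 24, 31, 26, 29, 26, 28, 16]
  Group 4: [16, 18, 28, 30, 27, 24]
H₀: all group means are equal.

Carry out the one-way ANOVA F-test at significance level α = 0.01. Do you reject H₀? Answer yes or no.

Group means [21.20, 22.20, 24.91, 23.83], grand mean 23.481
SSB = Σnᵢ(x̄ᵢ−x̄)² = 57.398; SSW = ΣΣ(x−x̄ᵢ)² = 593.342
MSB = 57.398/3 = 19.1328; MSW = 593.342/23 = 25.7975
F = MSB/MSW = 0.7417
df = (3, 23)
p-value (upper-tail) = 0.53812
At α=0.01: p ≥ α → fail to reject H₀

reject H₀: no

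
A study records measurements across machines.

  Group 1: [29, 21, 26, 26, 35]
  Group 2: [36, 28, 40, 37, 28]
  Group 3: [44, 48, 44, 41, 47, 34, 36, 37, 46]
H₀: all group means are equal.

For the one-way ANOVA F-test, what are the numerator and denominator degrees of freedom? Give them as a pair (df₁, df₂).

degrees of freedom = [2, 16]

k = 3 groups, N = 19 total
df = (k−1, N−k) = (3−1, 19−3) = (2, 16)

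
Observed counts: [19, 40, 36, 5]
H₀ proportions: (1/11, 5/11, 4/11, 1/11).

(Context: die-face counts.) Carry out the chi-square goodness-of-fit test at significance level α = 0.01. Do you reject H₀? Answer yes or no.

reject H₀: yes

n = 100; E_i = n·p_i = [9.09, 45.45, 36.36, 9.09]
χ² = (19−9.09)²/9.09 + (40−45.45)²/45.45 + (36−36.36)²/36.36 + (5−9.09)²/9.09 = 13.3000
df = 3
p-value (upper-tail) = 0.00403
At α=0.01: p < α → reject H₀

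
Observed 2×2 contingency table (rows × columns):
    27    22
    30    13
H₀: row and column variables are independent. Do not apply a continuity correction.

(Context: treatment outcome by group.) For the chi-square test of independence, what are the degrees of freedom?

degrees of freedom = 1

df = (r−1)(c−1) = (2−1)·(2−1) = 1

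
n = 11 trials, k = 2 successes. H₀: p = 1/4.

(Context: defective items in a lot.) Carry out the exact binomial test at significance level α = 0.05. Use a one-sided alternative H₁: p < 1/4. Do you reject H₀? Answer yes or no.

reject H₀: no

Exact binomial: n=11, k=2, p₀=1/4=0.2500
P(X≤2) from Σ C(n,i)·p₀^i·(1−p₀)^(n−i)
p-value (one-sided, H₁ less) = 0.45520
At α=0.05: p ≥ α → fail to reject H₀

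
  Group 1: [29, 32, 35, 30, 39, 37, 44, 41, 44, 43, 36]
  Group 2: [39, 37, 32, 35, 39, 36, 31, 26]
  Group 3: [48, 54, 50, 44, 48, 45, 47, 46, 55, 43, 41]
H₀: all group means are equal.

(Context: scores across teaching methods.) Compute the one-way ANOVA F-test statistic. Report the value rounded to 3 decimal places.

Group means [37.27, 34.38, 47.36], grand mean 40.200
SSB = Σnᵢ(x̄ᵢ−x̄)² = 930.198; SSW = ΣΣ(x−x̄ᵢ)² = 624.602
MSB = 930.198/2 = 465.0989; MSW = 624.602/27 = 23.1334
F = MSB/MSW = 20.1051
df = (2, 27)

test statistic = 20.105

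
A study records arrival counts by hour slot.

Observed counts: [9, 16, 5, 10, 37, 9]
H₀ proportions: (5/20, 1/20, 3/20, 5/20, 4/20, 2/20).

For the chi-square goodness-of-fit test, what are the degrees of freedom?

degrees of freedom = 5

df = k − 1 = 6 − 1 = 5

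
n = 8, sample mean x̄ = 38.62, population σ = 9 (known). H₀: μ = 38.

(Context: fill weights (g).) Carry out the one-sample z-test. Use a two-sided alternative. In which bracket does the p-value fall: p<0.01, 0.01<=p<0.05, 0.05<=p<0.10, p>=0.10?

SE = σ/√n = 9/√8 = 3.1820
z = (x̄−μ₀)/SE = (38.62−38)/3.1820 = 0.1948
p-value (two-sided) = 0.84551
→ bracket: p>=0.10

p-value bracket: p>=0.10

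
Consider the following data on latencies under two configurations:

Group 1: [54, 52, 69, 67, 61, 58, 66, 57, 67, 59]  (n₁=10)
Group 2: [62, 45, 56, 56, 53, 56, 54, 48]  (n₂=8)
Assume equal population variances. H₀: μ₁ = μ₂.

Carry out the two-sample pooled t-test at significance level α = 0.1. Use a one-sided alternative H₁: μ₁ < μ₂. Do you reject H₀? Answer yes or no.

reject H₀: no

x̄₁=61.000, s₁=5.963, n₁=10
x̄₂=53.750, s₂=5.258, n₂=8
s_p² = [9·5.963² + 7·5.258²]/16 = 32.0938
SE = √(s_p²·(1/10+1/8)) = 2.6872
t = (61.000−53.750)/2.6872 = 2.6980
df = 16
p-value (one-sided, H₁ less) = 0.99208
At α=0.1: p ≥ α → fail to reject H₀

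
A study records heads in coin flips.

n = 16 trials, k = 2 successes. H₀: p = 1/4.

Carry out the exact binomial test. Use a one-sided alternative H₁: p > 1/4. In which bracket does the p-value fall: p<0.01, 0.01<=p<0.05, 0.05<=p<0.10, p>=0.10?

p-value bracket: p>=0.10

Exact binomial: n=16, k=2, p₀=1/4=0.2500
P(X≥2) from Σ C(n,i)·p₀^i·(1−p₀)^(n−i)
p-value (one-sided, H₁ greater) = 0.93652
→ bracket: p>=0.10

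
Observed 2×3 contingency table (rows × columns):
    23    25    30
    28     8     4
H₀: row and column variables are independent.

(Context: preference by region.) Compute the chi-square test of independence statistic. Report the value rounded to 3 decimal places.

test statistic = 18.847

Row totals [78, 40], col totals [51, 33, 34], n=118
χ² = (23−33.71)²/33.71 + (25−21.81)²/21.81 + (30−22.47)²/22.47 + (28−17.29)²/17.29 + (8−11.19)²/11.19 + (4−11.53)²/11.53 = 18.8474
df = 2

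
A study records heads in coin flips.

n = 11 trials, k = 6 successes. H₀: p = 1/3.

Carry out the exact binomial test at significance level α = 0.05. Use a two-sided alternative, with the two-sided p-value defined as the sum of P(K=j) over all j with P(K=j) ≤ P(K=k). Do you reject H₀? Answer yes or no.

Exact binomial: n=11, k=6, p₀=1/3=0.3333
P(X=j) = C(n,j)·p₀^j·(1−p₀)^(n−j); p = Σ P(X=j) over j with P(X=j) ≤ P(X=6)
p-value (two-sided) = 0.19723
At α=0.05: p ≥ α → fail to reject H₀

reject H₀: no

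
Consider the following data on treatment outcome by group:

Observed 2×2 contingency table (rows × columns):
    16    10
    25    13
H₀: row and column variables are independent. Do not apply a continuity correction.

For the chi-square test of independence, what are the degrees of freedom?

degrees of freedom = 1

df = (r−1)(c−1) = (2−1)·(2−1) = 1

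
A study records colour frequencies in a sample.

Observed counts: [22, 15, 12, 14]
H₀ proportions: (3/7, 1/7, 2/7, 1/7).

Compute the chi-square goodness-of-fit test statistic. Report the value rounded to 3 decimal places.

n = 63; E_i = n·p_i = [27.00, 9.00, 18.00, 9.00]
χ² = (22−27.00)²/27.00 + (15−9.00)²/9.00 + (12−18.00)²/18.00 + (14−9.00)²/9.00 = 9.7037
df = 3

test statistic = 9.704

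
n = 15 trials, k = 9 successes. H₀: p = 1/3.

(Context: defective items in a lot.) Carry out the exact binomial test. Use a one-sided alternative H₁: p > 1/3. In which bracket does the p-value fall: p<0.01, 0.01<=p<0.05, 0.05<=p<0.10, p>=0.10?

p-value bracket: 0.01<=p<0.05

Exact binomial: n=15, k=9, p₀=1/3=0.3333
P(X≥9) from Σ C(n,i)·p₀^i·(1−p₀)^(n−i)
p-value (one-sided, H₁ greater) = 0.03083
→ bracket: 0.01<=p<0.05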